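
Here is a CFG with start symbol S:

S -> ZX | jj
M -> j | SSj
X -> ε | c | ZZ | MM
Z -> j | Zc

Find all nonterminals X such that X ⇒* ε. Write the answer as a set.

Directly nullable (have an ε-rule): {X}.
Not nullable: M, S, Z — each has a terminal in every rule's right-hand side or depends on a non-nullable symbol.

{X}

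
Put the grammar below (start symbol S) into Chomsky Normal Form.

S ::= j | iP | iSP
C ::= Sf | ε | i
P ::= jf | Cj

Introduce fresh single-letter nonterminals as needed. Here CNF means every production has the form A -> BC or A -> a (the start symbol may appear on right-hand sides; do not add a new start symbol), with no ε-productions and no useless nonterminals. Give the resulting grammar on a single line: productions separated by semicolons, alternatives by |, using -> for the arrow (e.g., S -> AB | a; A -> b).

Nullable: {C}; after ε-elimination: S -> j | iP | iSP; C -> i | Sf; P -> j | Cj | jf.
No unit productions to eliminate.
TERM: introduce A -> f, D -> i, B -> j and substitute in every rule of length ≥2.
BIN: S -> DSP becomes S -> DE, E -> SP.

S -> j | DE | DP; A -> f; B -> j; C -> i | SA; D -> i; E -> SP; P -> j | BA | CB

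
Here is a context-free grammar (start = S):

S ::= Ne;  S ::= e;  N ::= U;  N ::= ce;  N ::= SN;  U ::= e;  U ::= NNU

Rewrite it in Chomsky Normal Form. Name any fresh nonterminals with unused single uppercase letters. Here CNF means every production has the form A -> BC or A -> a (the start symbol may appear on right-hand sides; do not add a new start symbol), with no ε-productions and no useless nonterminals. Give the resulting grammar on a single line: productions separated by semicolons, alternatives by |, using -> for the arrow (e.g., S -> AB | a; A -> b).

S -> e | NB; A -> c; B -> e; C -> NU; D -> NU; N -> e | AB | NC | SN; U -> e | ND

No ε-productions.
After unit-elimination: S -> e | Ne; N -> e | SN | ce | NNU; U -> e | NNU.
TERM: introduce A -> c, B -> e and substitute in every rule of length ≥2.
BIN: N -> NNU becomes N -> NC, C -> NU; U -> NNU becomes U -> ND, D -> NU.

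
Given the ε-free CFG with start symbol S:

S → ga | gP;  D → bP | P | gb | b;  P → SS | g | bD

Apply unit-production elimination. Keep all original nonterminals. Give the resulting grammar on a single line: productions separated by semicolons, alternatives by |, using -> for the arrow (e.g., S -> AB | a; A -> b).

S -> gP | ga; D -> b | g | SS | bD | bP | gb; P -> g | SS | bD

Unit productions: D->P.
Unit pairs (A ⇒* B via units): (D,P).
S: inherits non-unit rules of {S} → gP | ga.
D: inherits non-unit rules of {D, P} → SS | b | bD | bP | g | gb.
P: inherits non-unit rules of {P} → SS | bD | g.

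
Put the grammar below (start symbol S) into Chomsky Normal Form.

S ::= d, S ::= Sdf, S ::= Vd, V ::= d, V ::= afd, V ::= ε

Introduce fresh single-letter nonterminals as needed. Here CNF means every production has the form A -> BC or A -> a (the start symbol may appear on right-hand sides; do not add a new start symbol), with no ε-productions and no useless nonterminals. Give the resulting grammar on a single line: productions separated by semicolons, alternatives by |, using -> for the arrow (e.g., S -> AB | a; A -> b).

S -> d | SD | VA; A -> d; B -> f; C -> a; D -> AB; E -> BA; V -> d | CE

Nullable: {V}; after ε-elimination: S -> d | Vd | Sdf; V -> d | afd.
No unit productions to eliminate.
TERM: introduce C -> a, A -> d, B -> f and substitute in every rule of length ≥2.
BIN: S -> SAB becomes S -> SD, D -> AB; V -> CBA becomes V -> CE, E -> BA.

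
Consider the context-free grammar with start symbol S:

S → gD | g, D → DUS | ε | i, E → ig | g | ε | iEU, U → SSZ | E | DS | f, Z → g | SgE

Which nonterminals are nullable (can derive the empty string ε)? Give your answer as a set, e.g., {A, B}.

{D, E, U}

Directly nullable (have an ε-rule): {D, E}.
U is nullable via U -> E (every symbol on the right is already known nullable).
Not nullable: S, Z — each has a terminal in every rule's right-hand side or depends on a non-nullable symbol.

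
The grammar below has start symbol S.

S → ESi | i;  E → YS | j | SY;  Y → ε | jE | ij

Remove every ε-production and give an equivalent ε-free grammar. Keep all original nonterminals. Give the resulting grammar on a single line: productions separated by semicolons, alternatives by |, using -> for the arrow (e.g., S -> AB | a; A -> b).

S -> i | ESi; E -> S | j | SY | YS; Y -> ij | jE

Nullable set: {Y}.
E -> SY: Y nullable, giving S | SY.
E -> YS: Y nullable, giving S | YS.
Drop Y -> ε.
Unchanged (no nullable symbols): S -> ESi; S -> i; E -> j; Y -> ij; Y -> jE.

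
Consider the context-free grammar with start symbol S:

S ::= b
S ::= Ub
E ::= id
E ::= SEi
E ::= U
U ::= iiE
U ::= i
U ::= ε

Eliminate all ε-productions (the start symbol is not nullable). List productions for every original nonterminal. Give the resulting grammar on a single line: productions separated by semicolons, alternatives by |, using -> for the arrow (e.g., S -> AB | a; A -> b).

S -> b | Ub; E -> U | Si | id | SEi; U -> i | ii | iiE

Nullable set: {E, U}.
S -> Ub: U nullable, giving Ub | b.
E -> SEi: E nullable, giving SEi | Si.
E -> U: U nullable, giving U.
Drop U -> ε.
U -> iiE: E nullable, giving ii | iiE.
Unchanged (no nullable symbols): S -> b; E -> id; U -> i.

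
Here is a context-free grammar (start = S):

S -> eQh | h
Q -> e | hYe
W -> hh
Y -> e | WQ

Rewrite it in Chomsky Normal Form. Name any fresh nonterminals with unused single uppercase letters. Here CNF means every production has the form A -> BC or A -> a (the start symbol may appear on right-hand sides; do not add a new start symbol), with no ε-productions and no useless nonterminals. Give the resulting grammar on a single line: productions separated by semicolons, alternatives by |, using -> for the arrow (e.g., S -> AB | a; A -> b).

S -> h | BD; A -> h; B -> e; C -> YB; D -> QA; Q -> e | AC; W -> AA; Y -> e | WQ

No ε-productions.
No unit productions to eliminate.
TERM: introduce B -> e, A -> h and substitute in every rule of length ≥2.
BIN: Q -> AYB becomes Q -> AC, C -> YB; S -> BQA becomes S -> BD, D -> QA.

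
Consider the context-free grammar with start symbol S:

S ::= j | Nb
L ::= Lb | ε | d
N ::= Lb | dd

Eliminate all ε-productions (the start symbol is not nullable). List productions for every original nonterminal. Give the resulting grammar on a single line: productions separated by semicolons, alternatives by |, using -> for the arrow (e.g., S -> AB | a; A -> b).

S -> j | Nb; L -> b | d | Lb; N -> b | Lb | dd

Nullable set: {L}.
Drop L -> ε.
L -> Lb: L nullable, giving Lb | b.
N -> Lb: L nullable, giving Lb | b.
Unchanged (no nullable symbols): S -> Nb; S -> j; L -> d; N -> dd.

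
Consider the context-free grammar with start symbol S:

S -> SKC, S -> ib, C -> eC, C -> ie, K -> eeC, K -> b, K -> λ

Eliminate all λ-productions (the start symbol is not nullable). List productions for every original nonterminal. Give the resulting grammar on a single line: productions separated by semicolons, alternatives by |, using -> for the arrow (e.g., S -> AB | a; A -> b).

S -> SC | ib | SKC; C -> eC | ie; K -> b | eeC

Nullable set: {K}.
S -> SKC: K nullable, giving SC | SKC.
Drop K -> λ.
Unchanged (no nullable symbols): S -> ib; C -> eC; C -> ie; K -> b; K -> eeC.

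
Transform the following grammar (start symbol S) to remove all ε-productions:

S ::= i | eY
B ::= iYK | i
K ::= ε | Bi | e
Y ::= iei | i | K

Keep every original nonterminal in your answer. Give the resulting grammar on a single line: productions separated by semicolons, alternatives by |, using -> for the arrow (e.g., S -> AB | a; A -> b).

S -> e | i | eY; B -> i | iK | iY | iYK; K -> e | Bi; Y -> K | i | iei

Nullable set: {K, Y}.
S -> eY: Y nullable, giving e | eY.
B -> iYK: Y, K nullable, giving i | iK | iY | iYK.
Drop K -> ε.
Y -> K: K nullable, giving K.
Unchanged (no nullable symbols): S -> i; B -> i; K -> Bi; K -> e; Y -> i; Y -> iei.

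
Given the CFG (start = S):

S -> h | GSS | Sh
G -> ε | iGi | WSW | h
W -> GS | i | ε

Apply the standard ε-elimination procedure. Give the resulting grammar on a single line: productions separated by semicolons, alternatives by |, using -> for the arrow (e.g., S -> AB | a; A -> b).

Nullable set: {G, W}.
S -> GSS: G nullable, giving GSS | SS.
Drop G -> ε.
G -> WSW: W, W nullable, giving S | SW | WS | WSW.
G -> iGi: G nullable, giving iGi | ii.
Drop W -> ε.
W -> GS: G nullable, giving GS | S.
Unchanged (no nullable symbols): S -> Sh; S -> h; G -> h; W -> i.

S -> h | SS | Sh | GSS; G -> S | h | SW | WS | ii | WSW | iGi; W -> S | i | GS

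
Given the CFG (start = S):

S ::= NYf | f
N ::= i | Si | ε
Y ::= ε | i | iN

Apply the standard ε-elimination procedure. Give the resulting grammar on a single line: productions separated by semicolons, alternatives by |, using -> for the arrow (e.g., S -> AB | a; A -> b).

Nullable set: {N, Y}.
S -> NYf: N, Y nullable, giving NYf | Nf | Yf | f.
Drop N -> ε.
Drop Y -> ε.
Y -> iN: N nullable, giving i | iN.
Unchanged (no nullable symbols): S -> f; N -> Si; N -> i; Y -> i.

S -> f | Nf | Yf | NYf; N -> i | Si; Y -> i | iN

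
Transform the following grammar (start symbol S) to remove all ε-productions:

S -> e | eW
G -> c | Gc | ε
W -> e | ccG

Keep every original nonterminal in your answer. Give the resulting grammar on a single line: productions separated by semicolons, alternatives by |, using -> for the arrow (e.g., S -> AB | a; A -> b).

S -> e | eW; G -> c | Gc; W -> e | cc | ccG

Nullable set: {G}.
Drop G -> ε.
G -> Gc: G nullable, giving Gc | c.
W -> ccG: G nullable, giving cc | ccG.
Unchanged (no nullable symbols): S -> e; S -> eW; G -> c; W -> e.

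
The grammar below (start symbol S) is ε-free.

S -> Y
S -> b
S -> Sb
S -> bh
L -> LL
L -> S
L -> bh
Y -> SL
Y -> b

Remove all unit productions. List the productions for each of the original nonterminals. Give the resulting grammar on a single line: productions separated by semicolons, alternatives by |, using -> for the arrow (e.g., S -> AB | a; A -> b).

Unit productions: L->S, S->Y.
Unit pairs (A ⇒* B via units): (L,S), (L,Y), (S,Y).
S: inherits non-unit rules of {S, Y} → SL | Sb | b | bh.
L: inherits non-unit rules of {L, S, Y} → LL | SL | Sb | b | bh.
Y: inherits non-unit rules of {Y} → SL | b.

S -> b | SL | Sb | bh; L -> b | LL | SL | Sb | bh; Y -> b | SL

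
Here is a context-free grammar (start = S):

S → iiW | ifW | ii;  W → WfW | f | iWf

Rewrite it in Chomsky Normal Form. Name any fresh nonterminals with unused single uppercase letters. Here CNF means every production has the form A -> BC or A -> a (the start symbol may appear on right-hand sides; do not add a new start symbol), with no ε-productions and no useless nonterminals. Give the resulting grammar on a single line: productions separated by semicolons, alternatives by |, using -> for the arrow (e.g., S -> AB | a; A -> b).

S -> AA | AC | AD; A -> i; B -> f; C -> AW; D -> BW; E -> WB; F -> BW; W -> f | AE | WF

No ε-productions.
No unit productions to eliminate.
TERM: introduce B -> f, A -> i and substitute in every rule of length ≥2.
BIN: S -> AAW becomes S -> AC, C -> AW; S -> ABW becomes S -> AD, D -> BW; W -> AWB becomes W -> AE, E -> WB; W -> WBW becomes W -> WF, F -> BW.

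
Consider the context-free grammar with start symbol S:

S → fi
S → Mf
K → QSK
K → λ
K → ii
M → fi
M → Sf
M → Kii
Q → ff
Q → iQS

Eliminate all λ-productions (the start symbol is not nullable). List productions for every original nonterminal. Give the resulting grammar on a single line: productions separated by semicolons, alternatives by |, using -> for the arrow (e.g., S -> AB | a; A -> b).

Nullable set: {K}.
Drop K -> λ.
K -> QSK: K nullable, giving QS | QSK.
M -> Kii: K nullable, giving Kii | ii.
Unchanged (no nullable symbols): S -> Mf; S -> fi; K -> ii; M -> Sf; M -> fi; Q -> ff; Q -> iQS.

S -> Mf | fi; K -> QS | ii | QSK; M -> Sf | fi | ii | Kii; Q -> ff | iQS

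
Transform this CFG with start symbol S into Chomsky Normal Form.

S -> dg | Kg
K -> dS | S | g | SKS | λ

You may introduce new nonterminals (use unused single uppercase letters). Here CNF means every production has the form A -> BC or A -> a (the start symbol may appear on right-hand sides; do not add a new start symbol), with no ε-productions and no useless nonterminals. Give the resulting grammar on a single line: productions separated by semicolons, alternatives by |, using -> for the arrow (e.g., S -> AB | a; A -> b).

S -> g | BA | KA; A -> g; B -> d; C -> KS; K -> g | BA | BS | KA | SC | SS

Nullable: {K}; after ε-elimination: S -> g | Kg | dg; K -> S | g | SS | dS | SKS.
After unit-elimination: S -> g | Kg | dg; K -> g | Kg | SS | dS | dg | SKS.
TERM: introduce B -> d, A -> g and substitute in every rule of length ≥2.
BIN: K -> SKS becomes K -> SC, C -> KS.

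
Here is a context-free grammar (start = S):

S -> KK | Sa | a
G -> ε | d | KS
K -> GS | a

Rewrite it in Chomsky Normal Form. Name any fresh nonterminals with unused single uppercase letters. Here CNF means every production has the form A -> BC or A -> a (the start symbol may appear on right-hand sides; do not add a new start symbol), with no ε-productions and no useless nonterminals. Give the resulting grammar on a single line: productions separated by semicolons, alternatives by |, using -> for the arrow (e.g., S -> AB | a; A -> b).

Nullable: {G}; after ε-elimination: S -> a | KK | Sa; G -> d | KS; K -> S | a | GS.
After unit-elimination: S -> a | KK | Sa; G -> d | KS; K -> a | GS | KK | Sa.
TERM: introduce A -> a and substitute in every rule of length ≥2.

S -> a | KK | SA; A -> a; G -> d | KS; K -> a | GS | KK | SA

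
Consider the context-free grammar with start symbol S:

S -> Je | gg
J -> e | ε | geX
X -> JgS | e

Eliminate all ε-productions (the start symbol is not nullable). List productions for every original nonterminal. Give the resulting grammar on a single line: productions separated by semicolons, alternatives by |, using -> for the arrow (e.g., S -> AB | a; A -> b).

S -> e | Je | gg; J -> e | geX; X -> e | gS | JgS

Nullable set: {J}.
S -> Je: J nullable, giving Je | e.
Drop J -> ε.
X -> JgS: J nullable, giving JgS | gS.
Unchanged (no nullable symbols): S -> gg; J -> e; J -> geX; X -> e.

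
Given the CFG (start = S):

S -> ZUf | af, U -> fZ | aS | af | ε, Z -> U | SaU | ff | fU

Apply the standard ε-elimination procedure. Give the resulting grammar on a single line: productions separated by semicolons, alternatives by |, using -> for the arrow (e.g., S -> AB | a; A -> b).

S -> f | Uf | Zf | af | ZUf; U -> f | aS | af | fZ; Z -> U | f | Sa | fU | ff | SaU

Nullable set: {U, Z}.
S -> ZUf: Z, U nullable, giving Uf | ZUf | Zf | f.
Drop U -> ε.
U -> fZ: Z nullable, giving f | fZ.
Z -> SaU: U nullable, giving Sa | SaU.
Z -> U: U nullable, giving U.
Z -> fU: U nullable, giving f | fU.
Unchanged (no nullable symbols): S -> af; U -> aS; U -> af; Z -> ff.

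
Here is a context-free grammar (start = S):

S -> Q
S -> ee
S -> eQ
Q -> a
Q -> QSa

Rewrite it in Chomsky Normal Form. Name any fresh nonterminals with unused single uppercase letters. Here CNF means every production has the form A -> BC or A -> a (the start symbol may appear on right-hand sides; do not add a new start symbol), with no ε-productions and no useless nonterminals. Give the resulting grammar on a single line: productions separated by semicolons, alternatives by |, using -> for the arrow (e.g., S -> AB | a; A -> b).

S -> a | BB | BQ | QD; A -> a; B -> e; C -> SA; D -> SA; Q -> a | QC

No ε-productions.
After unit-elimination: S -> a | eQ | ee | QSa; Q -> a | QSa.
TERM: introduce A -> a, B -> e and substitute in every rule of length ≥2.
BIN: Q -> QSA becomes Q -> QC, C -> SA; S -> QSA becomes S -> QD, D -> SA.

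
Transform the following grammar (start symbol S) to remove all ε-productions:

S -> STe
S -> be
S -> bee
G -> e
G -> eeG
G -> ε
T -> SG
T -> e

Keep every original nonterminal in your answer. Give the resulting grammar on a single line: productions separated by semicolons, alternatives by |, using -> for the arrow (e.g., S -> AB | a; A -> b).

S -> be | STe | bee; G -> e | ee | eeG; T -> S | e | SG

Nullable set: {G}.
Drop G -> ε.
G -> eeG: G nullable, giving ee | eeG.
T -> SG: G nullable, giving S | SG.
Unchanged (no nullable symbols): S -> STe; S -> be; S -> bee; G -> e; T -> e.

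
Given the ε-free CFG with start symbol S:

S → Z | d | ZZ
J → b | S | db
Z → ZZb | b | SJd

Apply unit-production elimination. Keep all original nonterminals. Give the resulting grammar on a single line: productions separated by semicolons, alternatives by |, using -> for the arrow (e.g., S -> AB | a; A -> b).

S -> b | d | ZZ | SJd | ZZb; J -> b | d | ZZ | db | SJd | ZZb; Z -> b | SJd | ZZb

Unit productions: J->S, S->Z.
Unit pairs (A ⇒* B via units): (J,S), (J,Z), (S,Z).
S: inherits non-unit rules of {S, Z} → SJd | ZZ | ZZb | b | d.
J: inherits non-unit rules of {J, S, Z} → SJd | ZZ | ZZb | b | d | db.
Z: inherits non-unit rules of {Z} → SJd | ZZb | b.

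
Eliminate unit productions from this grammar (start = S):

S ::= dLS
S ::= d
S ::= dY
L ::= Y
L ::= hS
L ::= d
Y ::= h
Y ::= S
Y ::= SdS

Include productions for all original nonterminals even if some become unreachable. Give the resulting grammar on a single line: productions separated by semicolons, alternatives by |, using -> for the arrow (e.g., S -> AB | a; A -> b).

Unit productions: L->Y, Y->S.
Unit pairs (A ⇒* B via units): (L,S), (L,Y), (Y,S).
S: inherits non-unit rules of {S} → d | dLS | dY.
L: inherits non-unit rules of {L, S, Y} → SdS | d | dLS | dY | h | hS.
Y: inherits non-unit rules of {S, Y} → SdS | d | dLS | dY | h.

S -> d | dY | dLS; L -> d | h | dY | hS | SdS | dLS; Y -> d | h | dY | SdS | dLS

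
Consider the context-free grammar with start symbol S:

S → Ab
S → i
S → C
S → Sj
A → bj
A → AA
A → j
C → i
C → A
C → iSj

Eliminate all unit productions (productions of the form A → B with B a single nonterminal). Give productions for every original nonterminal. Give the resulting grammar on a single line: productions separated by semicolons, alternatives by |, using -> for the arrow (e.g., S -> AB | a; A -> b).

Unit productions: C->A, S->C.
Unit pairs (A ⇒* B via units): (C,A), (S,A), (S,C).
S: inherits non-unit rules of {A, C, S} → AA | Ab | Sj | bj | i | iSj | j.
A: inherits non-unit rules of {A} → AA | bj | j.
C: inherits non-unit rules of {A, C} → AA | bj | i | iSj | j.

S -> i | j | AA | Ab | Sj | bj | iSj; A -> j | AA | bj; C -> i | j | AA | bj | iSj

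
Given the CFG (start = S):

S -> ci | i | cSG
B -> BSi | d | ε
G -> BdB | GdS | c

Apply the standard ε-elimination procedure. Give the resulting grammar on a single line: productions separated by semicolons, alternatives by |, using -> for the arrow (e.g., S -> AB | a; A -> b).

Nullable set: {B}.
Drop B -> ε.
B -> BSi: B nullable, giving BSi | Si.
G -> BdB: B, B nullable, giving Bd | BdB | d | dB.
Unchanged (no nullable symbols): S -> cSG; S -> ci; S -> i; B -> d; G -> GdS; G -> c.

S -> i | ci | cSG; B -> d | Si | BSi; G -> c | d | Bd | dB | BdB | GdS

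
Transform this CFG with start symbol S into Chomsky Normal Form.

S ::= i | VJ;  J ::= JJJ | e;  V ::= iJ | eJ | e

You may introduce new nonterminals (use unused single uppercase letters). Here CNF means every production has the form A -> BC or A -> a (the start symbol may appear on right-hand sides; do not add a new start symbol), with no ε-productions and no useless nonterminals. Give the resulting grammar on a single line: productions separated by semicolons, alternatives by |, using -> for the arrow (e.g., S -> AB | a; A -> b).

S -> i | VJ; A -> e; B -> i; C -> JJ; J -> e | JC; V -> e | AJ | BJ

No ε-productions.
No unit productions to eliminate.
TERM: introduce A -> e, B -> i and substitute in every rule of length ≥2.
BIN: J -> JJJ becomes J -> JC, C -> JJ.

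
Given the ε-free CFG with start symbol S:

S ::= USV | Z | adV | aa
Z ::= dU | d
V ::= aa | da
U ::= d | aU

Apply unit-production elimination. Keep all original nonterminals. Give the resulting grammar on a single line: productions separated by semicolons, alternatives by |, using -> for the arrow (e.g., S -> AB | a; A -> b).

Unit productions: S->Z.
Unit pairs (A ⇒* B via units): (S,Z).
S: inherits non-unit rules of {S, Z} → USV | aa | adV | d | dU.
U: inherits non-unit rules of {U} → aU | d.
V: inherits non-unit rules of {V} → aa | da.
Z: inherits non-unit rules of {Z} → d | dU.

S -> d | aa | dU | USV | adV; U -> d | aU; V -> aa | da; Z -> d | dU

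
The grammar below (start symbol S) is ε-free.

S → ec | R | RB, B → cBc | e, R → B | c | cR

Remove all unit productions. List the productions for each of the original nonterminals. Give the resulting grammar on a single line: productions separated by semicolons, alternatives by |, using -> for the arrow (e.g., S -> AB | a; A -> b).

Unit productions: R->B, S->R.
Unit pairs (A ⇒* B via units): (R,B), (S,B), (S,R).
S: inherits non-unit rules of {B, R, S} → RB | c | cBc | cR | e | ec.
B: inherits non-unit rules of {B} → cBc | e.
R: inherits non-unit rules of {B, R} → c | cBc | cR | e.

S -> c | e | RB | cR | ec | cBc; B -> e | cBc; R -> c | e | cR | cBc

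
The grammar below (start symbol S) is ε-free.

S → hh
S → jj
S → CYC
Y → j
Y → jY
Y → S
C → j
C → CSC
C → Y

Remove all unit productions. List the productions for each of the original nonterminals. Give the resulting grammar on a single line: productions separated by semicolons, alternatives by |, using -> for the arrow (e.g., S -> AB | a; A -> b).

S -> hh | jj | CYC; C -> j | hh | jY | jj | CSC | CYC; Y -> j | hh | jY | jj | CYC

Unit productions: C->Y, Y->S.
Unit pairs (A ⇒* B via units): (C,S), (C,Y), (Y,S).
S: inherits non-unit rules of {S} → CYC | hh | jj.
C: inherits non-unit rules of {C, S, Y} → CSC | CYC | hh | j | jY | jj.
Y: inherits non-unit rules of {S, Y} → CYC | hh | j | jY | jj.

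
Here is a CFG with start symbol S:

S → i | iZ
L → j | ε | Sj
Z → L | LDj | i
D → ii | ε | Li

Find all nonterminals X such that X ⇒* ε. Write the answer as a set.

{D, L, Z}

Directly nullable (have an ε-rule): {D, L}.
Z is nullable via Z -> L (every symbol on the right is already known nullable).
Not nullable: S — each has a terminal in every rule's right-hand side or depends on a non-nullable symbol.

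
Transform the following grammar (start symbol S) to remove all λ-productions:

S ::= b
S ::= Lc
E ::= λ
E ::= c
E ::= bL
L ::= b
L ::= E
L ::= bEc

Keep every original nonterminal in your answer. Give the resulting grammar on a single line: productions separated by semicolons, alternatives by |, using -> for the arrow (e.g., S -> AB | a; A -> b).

S -> b | c | Lc; E -> b | c | bL; L -> E | b | bc | bEc

Nullable set: {E, L}.
S -> Lc: L nullable, giving Lc | c.
Drop E -> λ.
E -> bL: L nullable, giving b | bL.
L -> E: E nullable, giving E.
L -> bEc: E nullable, giving bEc | bc.
Unchanged (no nullable symbols): S -> b; E -> c; L -> b.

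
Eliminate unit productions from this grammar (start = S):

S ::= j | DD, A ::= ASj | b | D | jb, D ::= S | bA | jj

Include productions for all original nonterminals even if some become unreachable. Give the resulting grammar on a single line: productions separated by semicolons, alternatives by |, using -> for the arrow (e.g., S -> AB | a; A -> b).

S -> j | DD; A -> b | j | DD | bA | jb | jj | ASj; D -> j | DD | bA | jj

Unit productions: A->D, D->S.
Unit pairs (A ⇒* B via units): (A,D), (A,S), (D,S).
S: inherits non-unit rules of {S} → DD | j.
A: inherits non-unit rules of {A, D, S} → ASj | DD | b | bA | j | jb | jj.
D: inherits non-unit rules of {D, S} → DD | bA | j | jj.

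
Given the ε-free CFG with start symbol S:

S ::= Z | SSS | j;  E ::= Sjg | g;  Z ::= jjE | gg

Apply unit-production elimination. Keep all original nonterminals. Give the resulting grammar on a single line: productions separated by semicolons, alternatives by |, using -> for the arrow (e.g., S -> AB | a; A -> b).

S -> j | gg | SSS | jjE; E -> g | Sjg; Z -> gg | jjE

Unit productions: S->Z.
Unit pairs (A ⇒* B via units): (S,Z).
S: inherits non-unit rules of {S, Z} → SSS | gg | j | jjE.
E: inherits non-unit rules of {E} → Sjg | g.
Z: inherits non-unit rules of {Z} → gg | jjE.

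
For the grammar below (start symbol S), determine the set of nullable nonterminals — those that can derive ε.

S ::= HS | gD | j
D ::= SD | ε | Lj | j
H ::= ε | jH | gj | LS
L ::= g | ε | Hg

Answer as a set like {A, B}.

{D, H, L}

Directly nullable (have an ε-rule): {D, H, L}.
Not nullable: S — each has a terminal in every rule's right-hand side or depends on a non-nullable symbol.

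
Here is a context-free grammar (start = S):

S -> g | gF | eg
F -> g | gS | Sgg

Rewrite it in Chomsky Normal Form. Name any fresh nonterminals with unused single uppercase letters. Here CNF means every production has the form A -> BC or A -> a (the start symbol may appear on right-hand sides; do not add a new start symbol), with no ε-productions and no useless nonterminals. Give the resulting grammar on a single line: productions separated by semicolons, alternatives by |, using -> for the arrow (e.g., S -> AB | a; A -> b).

No ε-productions.
No unit productions to eliminate.
TERM: introduce B -> e, A -> g and substitute in every rule of length ≥2.
BIN: F -> SAA becomes F -> SC, C -> AA.

S -> g | AF | BA; A -> g; B -> e; C -> AA; F -> g | AS | SC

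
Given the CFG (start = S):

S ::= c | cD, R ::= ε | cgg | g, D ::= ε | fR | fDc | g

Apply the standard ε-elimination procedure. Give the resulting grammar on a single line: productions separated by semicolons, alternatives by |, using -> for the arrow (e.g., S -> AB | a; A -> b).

S -> c | cD; D -> f | g | fR | fc | fDc; R -> g | cgg

Nullable set: {D, R}.
S -> cD: D nullable, giving c | cD.
Drop D -> ε.
D -> fDc: D nullable, giving fDc | fc.
D -> fR: R nullable, giving f | fR.
Drop R -> ε.
Unchanged (no nullable symbols): S -> c; D -> g; R -> cgg; R -> g.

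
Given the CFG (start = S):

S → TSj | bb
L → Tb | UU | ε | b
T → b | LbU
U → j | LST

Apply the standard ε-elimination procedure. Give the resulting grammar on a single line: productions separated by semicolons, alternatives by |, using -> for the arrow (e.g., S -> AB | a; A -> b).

S -> bb | TSj; L -> b | Tb | UU; T -> b | bU | LbU; U -> j | ST | LST

Nullable set: {L}.
Drop L -> ε.
T -> LbU: L nullable, giving LbU | bU.
U -> LST: L nullable, giving LST | ST.
Unchanged (no nullable symbols): S -> TSj; S -> bb; L -> Tb; L -> UU; L -> b; T -> b; U -> j.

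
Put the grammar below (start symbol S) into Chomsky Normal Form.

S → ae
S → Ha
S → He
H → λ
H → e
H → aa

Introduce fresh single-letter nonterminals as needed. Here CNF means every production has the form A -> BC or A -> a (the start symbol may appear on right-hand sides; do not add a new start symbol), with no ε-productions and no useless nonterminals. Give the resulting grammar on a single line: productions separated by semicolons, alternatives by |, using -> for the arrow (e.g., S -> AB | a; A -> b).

S -> a | e | AB | HA | HB; A -> a; B -> e; H -> e | AA

Nullable: {H}; after ε-elimination: S -> a | e | Ha | He | ae; H -> e | aa.
No unit productions to eliminate.
TERM: introduce A -> a, B -> e and substitute in every rule of length ≥2.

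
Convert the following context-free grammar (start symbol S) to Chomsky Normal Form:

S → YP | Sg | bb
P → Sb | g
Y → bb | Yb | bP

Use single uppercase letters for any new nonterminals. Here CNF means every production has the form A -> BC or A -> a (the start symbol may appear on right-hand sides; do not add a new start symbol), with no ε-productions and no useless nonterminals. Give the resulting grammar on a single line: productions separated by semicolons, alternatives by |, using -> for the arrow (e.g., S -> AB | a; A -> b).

S -> AA | SB | YP; A -> b; B -> g; P -> g | SA; Y -> AA | AP | YA

No ε-productions.
No unit productions to eliminate.
TERM: introduce A -> b, B -> g and substitute in every rule of length ≥2.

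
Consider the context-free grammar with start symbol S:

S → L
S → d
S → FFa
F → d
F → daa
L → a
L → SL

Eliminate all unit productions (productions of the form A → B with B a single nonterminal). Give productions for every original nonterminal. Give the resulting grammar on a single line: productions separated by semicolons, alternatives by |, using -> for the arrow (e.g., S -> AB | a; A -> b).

S -> a | d | SL | FFa; F -> d | daa; L -> a | SL

Unit productions: S->L.
Unit pairs (A ⇒* B via units): (S,L).
S: inherits non-unit rules of {L, S} → FFa | SL | a | d.
F: inherits non-unit rules of {F} → d | daa.
L: inherits non-unit rules of {L} → SL | a.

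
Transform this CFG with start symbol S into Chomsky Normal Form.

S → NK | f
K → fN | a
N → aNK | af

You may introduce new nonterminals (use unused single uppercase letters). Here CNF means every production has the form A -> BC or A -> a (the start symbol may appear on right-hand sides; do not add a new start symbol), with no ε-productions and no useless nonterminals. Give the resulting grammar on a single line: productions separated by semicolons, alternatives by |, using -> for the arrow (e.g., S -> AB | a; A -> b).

No ε-productions.
No unit productions to eliminate.
TERM: introduce B -> a, A -> f and substitute in every rule of length ≥2.
BIN: N -> BNK becomes N -> BC, C -> NK.

S -> f | NK; A -> f; B -> a; C -> NK; K -> a | AN; N -> BA | BC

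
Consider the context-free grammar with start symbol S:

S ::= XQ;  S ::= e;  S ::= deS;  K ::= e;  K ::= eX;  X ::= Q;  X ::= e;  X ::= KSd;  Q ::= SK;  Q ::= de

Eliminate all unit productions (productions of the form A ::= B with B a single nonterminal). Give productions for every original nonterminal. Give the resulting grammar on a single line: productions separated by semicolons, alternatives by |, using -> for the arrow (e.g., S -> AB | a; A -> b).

Unit productions: X->Q.
Unit pairs (A ⇒* B via units): (X,Q).
S: inherits non-unit rules of {S} → XQ | deS | e.
K: inherits non-unit rules of {K} → e | eX.
Q: inherits non-unit rules of {Q} → SK | de.
X: inherits non-unit rules of {Q, X} → KSd | SK | de | e.

S -> e | XQ | deS; K -> e | eX; Q -> SK | de; X -> e | SK | de | KSd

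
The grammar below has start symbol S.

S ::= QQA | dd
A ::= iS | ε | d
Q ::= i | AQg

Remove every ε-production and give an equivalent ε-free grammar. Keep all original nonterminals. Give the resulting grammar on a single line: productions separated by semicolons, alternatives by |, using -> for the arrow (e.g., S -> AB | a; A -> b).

Nullable set: {A}.
S -> QQA: A nullable, giving QQ | QQA.
Drop A -> ε.
Q -> AQg: A nullable, giving AQg | Qg.
Unchanged (no nullable symbols): S -> dd; A -> d; A -> iS; Q -> i.

S -> QQ | dd | QQA; A -> d | iS; Q -> i | Qg | AQg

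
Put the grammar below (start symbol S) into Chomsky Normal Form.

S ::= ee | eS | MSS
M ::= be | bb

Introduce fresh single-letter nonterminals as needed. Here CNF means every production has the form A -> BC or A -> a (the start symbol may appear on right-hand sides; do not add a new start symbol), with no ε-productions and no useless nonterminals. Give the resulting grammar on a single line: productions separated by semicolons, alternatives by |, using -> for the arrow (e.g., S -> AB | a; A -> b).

No ε-productions.
No unit productions to eliminate.
TERM: introduce A -> b, B -> e and substitute in every rule of length ≥2.
BIN: S -> MSS becomes S -> MC, C -> SS.

S -> BB | BS | MC; A -> b; B -> e; C -> SS; M -> AA | AB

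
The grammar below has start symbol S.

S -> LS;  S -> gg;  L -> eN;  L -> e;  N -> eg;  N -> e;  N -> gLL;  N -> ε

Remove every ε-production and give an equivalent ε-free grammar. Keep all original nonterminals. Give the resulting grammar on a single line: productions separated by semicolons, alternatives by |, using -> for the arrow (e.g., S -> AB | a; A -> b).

Nullable set: {N}.
L -> eN: N nullable, giving e | eN.
Drop N -> ε.
Unchanged (no nullable symbols): S -> LS; S -> gg; L -> e; N -> e; N -> eg; N -> gLL.

S -> LS | gg; L -> e | eN; N -> e | eg | gLL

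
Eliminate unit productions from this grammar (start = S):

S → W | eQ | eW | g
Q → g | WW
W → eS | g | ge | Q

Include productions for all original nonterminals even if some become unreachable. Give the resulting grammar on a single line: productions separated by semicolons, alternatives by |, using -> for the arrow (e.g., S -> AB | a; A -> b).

S -> g | WW | eQ | eS | eW | ge; Q -> g | WW; W -> g | WW | eS | ge

Unit productions: S->W, W->Q.
Unit pairs (A ⇒* B via units): (S,Q), (S,W), (W,Q).
S: inherits non-unit rules of {Q, S, W} → WW | eQ | eS | eW | g | ge.
Q: inherits non-unit rules of {Q} → WW | g.
W: inherits non-unit rules of {Q, W} → WW | eS | g | ge.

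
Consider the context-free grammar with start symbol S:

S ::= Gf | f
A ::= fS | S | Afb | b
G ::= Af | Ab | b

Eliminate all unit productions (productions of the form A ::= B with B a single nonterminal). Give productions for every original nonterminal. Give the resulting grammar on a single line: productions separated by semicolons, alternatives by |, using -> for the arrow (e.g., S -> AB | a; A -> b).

S -> f | Gf; A -> b | f | Gf | fS | Afb; G -> b | Ab | Af

Unit productions: A->S.
Unit pairs (A ⇒* B via units): (A,S).
S: inherits non-unit rules of {S} → Gf | f.
A: inherits non-unit rules of {A, S} → Afb | Gf | b | f | fS.
G: inherits non-unit rules of {G} → Ab | Af | b.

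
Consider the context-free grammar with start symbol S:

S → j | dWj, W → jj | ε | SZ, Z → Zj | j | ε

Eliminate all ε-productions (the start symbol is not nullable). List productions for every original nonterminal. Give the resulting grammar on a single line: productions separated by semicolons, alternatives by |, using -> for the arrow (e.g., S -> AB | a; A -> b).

S -> j | dj | dWj; W -> S | SZ | jj; Z -> j | Zj

Nullable set: {W, Z}.
S -> dWj: W nullable, giving dWj | dj.
Drop W -> ε.
W -> SZ: Z nullable, giving S | SZ.
Drop Z -> ε.
Z -> Zj: Z nullable, giving Zj | j.
Unchanged (no nullable symbols): S -> j; W -> jj; Z -> j.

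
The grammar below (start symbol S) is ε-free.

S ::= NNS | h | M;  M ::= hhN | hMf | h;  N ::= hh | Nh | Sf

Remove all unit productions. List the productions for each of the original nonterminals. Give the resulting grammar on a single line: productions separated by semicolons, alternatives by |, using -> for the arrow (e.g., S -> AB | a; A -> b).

S -> h | NNS | hMf | hhN; M -> h | hMf | hhN; N -> Nh | Sf | hh

Unit productions: S->M.
Unit pairs (A ⇒* B via units): (S,M).
S: inherits non-unit rules of {M, S} → NNS | h | hMf | hhN.
M: inherits non-unit rules of {M} → h | hMf | hhN.
N: inherits non-unit rules of {N} → Nh | Sf | hh.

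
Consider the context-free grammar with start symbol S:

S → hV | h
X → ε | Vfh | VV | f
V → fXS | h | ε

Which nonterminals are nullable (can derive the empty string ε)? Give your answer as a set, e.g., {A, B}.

{V, X}

Directly nullable (have an ε-rule): {V, X}.
Not nullable: S — each has a terminal in every rule's right-hand side or depends on a non-nullable symbol.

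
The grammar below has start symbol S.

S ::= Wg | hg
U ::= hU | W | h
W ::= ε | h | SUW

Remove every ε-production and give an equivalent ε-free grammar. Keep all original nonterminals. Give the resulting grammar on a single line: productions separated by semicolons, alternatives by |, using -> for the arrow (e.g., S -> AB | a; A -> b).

S -> g | Wg | hg; U -> W | h | hU; W -> S | h | SU | SW | SUW

Nullable set: {U, W}.
S -> Wg: W nullable, giving Wg | g.
U -> W: W nullable, giving W.
U -> hU: U nullable, giving h | hU.
Drop W -> ε.
W -> SUW: U, W nullable, giving S | SU | SUW | SW.
Unchanged (no nullable symbols): S -> hg; U -> h; W -> h.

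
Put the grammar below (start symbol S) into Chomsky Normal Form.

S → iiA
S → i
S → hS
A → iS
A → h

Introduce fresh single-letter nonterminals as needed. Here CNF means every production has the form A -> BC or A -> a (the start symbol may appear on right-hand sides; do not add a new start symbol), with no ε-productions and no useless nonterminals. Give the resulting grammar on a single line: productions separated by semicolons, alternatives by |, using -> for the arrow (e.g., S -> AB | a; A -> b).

No ε-productions.
No unit productions to eliminate.
TERM: introduce C -> h, B -> i and substitute in every rule of length ≥2.
BIN: S -> BBA becomes S -> BD, D -> BA.

S -> i | BD | CS; A -> h | BS; B -> i; C -> h; D -> BA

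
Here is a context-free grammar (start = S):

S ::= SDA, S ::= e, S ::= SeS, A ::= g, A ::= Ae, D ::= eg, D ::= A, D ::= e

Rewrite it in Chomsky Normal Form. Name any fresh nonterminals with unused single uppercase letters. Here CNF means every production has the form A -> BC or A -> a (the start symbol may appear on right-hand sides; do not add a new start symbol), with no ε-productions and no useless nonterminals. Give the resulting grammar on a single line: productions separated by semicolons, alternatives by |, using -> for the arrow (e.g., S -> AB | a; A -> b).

No ε-productions.
After unit-elimination: S -> e | SDA | SeS; A -> g | Ae; D -> e | g | Ae | eg.
TERM: introduce B -> e, C -> g and substitute in every rule of length ≥2.
BIN: S -> SBS becomes S -> SE, E -> BS; S -> SDA becomes S -> SF, F -> DA.

S -> e | SE | SF; A -> g | AB; B -> e; C -> g; D -> e | g | AB | BC; E -> BS; F -> DA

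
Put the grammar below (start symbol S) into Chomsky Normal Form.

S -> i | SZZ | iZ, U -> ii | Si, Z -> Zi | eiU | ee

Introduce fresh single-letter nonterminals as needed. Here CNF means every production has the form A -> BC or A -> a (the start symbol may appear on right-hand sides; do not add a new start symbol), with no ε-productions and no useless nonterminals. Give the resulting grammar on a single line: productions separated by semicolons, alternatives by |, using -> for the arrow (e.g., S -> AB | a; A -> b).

S -> i | AZ | SC; A -> i; B -> e; C -> ZZ; D -> AU; U -> AA | SA; Z -> BB | BD | ZA

No ε-productions.
No unit productions to eliminate.
TERM: introduce B -> e, A -> i and substitute in every rule of length ≥2.
BIN: S -> SZZ becomes S -> SC, C -> ZZ; Z -> BAU becomes Z -> BD, D -> AU.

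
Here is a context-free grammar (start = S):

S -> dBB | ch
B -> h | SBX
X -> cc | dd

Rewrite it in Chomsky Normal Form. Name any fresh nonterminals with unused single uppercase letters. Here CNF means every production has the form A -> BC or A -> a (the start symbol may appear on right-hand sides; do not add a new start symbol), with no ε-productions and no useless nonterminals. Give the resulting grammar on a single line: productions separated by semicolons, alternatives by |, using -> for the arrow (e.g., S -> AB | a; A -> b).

S -> AC | DF; A -> c; B -> h | SE; C -> h; D -> d; E -> BX; F -> BB; X -> AA | DD

No ε-productions.
No unit productions to eliminate.
TERM: introduce A -> c, D -> d, C -> h and substitute in every rule of length ≥2.
BIN: B -> SBX becomes B -> SE, E -> BX; S -> DBB becomes S -> DF, F -> BB.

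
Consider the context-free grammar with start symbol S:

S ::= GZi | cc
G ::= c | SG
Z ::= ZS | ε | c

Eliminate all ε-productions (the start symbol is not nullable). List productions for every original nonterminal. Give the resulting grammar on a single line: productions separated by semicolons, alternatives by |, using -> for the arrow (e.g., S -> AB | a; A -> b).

S -> Gi | cc | GZi; G -> c | SG; Z -> S | c | ZS

Nullable set: {Z}.
S -> GZi: Z nullable, giving GZi | Gi.
Drop Z -> ε.
Z -> ZS: Z nullable, giving S | ZS.
Unchanged (no nullable symbols): S -> cc; G -> SG; G -> c; Z -> c.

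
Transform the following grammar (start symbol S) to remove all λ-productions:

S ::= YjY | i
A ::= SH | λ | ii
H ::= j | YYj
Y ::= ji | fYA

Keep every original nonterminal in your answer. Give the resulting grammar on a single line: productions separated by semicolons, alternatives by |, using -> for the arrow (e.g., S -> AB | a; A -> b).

S -> i | YjY; A -> SH | ii; H -> j | YYj; Y -> fY | ji | fYA

Nullable set: {A}.
Drop A -> λ.
Y -> fYA: A nullable, giving fY | fYA.
Unchanged (no nullable symbols): S -> YjY; S -> i; A -> SH; A -> ii; H -> YYj; H -> j; Y -> ji.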